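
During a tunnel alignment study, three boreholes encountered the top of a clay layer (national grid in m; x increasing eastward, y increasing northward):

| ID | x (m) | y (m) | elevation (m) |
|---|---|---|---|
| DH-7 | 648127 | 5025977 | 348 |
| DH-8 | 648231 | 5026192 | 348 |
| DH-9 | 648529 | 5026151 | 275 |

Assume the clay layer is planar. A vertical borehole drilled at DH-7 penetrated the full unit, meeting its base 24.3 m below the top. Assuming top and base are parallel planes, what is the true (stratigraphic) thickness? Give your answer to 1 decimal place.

23.5 m

Two edge vectors: DH-7→DH-8 = (104, 215, 0), DH-7→DH-9 = (402, 174, -73).
Normal n = (DH-7→DH-8) × (DH-7→DH-9) = (-15695, 7592, -68334).
So ∂z/∂x = −n_x/n_z = −0.22968 and ∂z/∂y = −n_y/n_z = 0.11110.
|∇z| = √(a²+b²) = 0.25514, so dip δ = arctan(0.25514) = 14.31°.
True thickness = vertical thickness × cos δ = 24.3 × cos 14.31° = 23.5 m.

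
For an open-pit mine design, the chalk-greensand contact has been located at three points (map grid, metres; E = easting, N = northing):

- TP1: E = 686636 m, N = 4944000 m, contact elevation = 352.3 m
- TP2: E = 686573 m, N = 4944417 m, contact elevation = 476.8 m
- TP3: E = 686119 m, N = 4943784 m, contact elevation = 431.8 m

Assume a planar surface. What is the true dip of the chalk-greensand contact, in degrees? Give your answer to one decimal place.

20.2°

Let the plane be z = a·E + b·N + c.
TP2−TP1: −63a + 417b = 124.5;  TP3−TP1: −517a − 216b = 79.5.
Solving gives a = −0.26197, b = 0.25898.
Gradient magnitude |∇z| = √(a² + b²) = √(0.06863 + 0.06707) = 0.36838.
True dip = arctan(0.36838) = 20.2°, dipping toward SE (azimuth ≈ 135°).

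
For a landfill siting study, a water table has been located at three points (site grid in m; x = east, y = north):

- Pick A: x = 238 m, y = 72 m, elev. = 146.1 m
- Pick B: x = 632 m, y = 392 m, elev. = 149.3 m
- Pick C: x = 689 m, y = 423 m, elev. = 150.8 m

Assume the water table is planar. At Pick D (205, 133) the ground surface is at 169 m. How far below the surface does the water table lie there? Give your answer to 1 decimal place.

29.1 m

Two edge vectors: Pick A→Pick B = (394, 320, 3.2), Pick A→Pick C = (451, 351, 4.7).
Normal n = (Pick A→Pick B) × (Pick A→Pick C) = (380.8, -408.6, -6026).
So ∂z/∂x = −n_x/n_z = 0.06319 and ∂z/∂y = −n_y/n_z = −0.06781.
Intercept c from Pick A: 146.1 − 15.04 + 4.88 = 135.94.
At (205, 133): z_contact = 12.95 − 9.02 + 135.94 = 139.88 m.
Depth below ground = 169 − 139.88 = 29.1 m.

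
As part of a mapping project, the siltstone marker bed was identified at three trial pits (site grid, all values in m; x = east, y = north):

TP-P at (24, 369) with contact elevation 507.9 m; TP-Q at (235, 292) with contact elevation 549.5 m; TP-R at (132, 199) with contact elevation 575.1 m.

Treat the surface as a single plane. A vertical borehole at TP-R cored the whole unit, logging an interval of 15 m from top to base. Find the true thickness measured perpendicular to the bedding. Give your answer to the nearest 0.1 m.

14.1 m

Let the plane be z = a·x + b·y + c.
TP-Q−TP-P: 211a − 77b = 41.6;  TP-R−TP-P: 108a − 170b = 67.2.
Solving gives a = 0.06887, b = −0.35154.
|∇z| = √(a²+b²) = 0.35822, so dip δ = arctan(0.35822) = 19.71°.
True thickness = vertical thickness × cos δ = 15 × cos 19.71° = 14.1 m.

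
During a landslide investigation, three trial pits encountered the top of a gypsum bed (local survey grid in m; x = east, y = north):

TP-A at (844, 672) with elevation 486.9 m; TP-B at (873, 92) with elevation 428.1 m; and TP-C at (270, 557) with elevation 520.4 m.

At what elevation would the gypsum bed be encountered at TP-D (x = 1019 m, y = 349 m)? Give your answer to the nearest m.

Let the plane be z = a·x + b·y + c.
TP-B−TP-A: 29a − 580b = −58.8;  TP-C−TP-A: −574a − 115b = 33.5.
Solving gives a = −0.07789, b = 0.09748.
Then c = 486.9 − a·844 − b·672 = 487.13.
At (1019, 349): z = −79.4 + 34.0 + 487.13 = 441.8 m.

442 m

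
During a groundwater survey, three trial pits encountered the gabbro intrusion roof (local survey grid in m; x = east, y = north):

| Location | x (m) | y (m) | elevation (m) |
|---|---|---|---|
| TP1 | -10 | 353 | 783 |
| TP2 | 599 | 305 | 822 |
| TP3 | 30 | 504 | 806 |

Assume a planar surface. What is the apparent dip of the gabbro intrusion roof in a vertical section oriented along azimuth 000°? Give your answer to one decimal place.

Let the plane be z = a·x + b·y + c.
TP2−TP1: 609a − 48b = 39;  TP3−TP1: 40a + 151b = 23.
Solving gives a = 0.07449, b = 0.13259.
Unit vector along 000° is (sin 0°, cos 0°) = (0.0000, 1.0000).
Slope in that direction = a·(0.0000) + b·(1.0000) = 0.13259.
Apparent dip = arctan|0.13259| = 7.6° (true dip is 8.6°, so apparent ≤ true as expected).

7.6°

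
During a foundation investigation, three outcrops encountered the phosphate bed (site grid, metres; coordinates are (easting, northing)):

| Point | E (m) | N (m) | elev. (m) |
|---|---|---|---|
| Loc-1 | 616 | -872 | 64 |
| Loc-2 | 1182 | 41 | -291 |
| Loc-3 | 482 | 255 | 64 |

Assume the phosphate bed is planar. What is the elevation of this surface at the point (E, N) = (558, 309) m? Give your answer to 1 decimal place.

Let the plane be z = a·E + b·N + c.
Loc-2−Loc-1: 566a + 913b = −355;  Loc-3−Loc-1: −134a + 1127b = 0.
Solving gives a = −0.526273, b = −0.062574.
Then c = 64 − a·616 − b·-872 = 333.62.
At (558, 309): z = −293.7 − 19.3 + 333.62 = 20.6 m.

20.6 m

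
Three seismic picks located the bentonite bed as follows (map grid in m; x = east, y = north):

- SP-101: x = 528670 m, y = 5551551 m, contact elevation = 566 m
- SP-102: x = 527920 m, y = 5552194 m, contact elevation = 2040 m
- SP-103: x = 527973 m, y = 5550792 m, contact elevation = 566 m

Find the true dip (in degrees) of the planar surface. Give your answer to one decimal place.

Let the plane be z = a·x + b·y + c.
SP-102−SP-101: −750a + 643b = 1474;  SP-103−SP-101: −697a − 759b = 0.
Solving gives a = −1.09961, b = 1.00979.
Gradient magnitude |∇z| = √(a² + b²) = √(1.20914 + 1.01967) = 1.49292.
True dip = arctan(1.49292) = 56.2°, dipping toward SE (azimuth ≈ 133°).

56.2°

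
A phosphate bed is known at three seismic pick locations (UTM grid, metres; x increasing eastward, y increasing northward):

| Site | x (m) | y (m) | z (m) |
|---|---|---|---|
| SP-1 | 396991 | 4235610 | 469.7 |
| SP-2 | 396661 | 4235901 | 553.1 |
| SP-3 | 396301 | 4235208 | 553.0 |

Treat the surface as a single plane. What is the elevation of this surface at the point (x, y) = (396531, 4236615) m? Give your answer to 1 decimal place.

640.0 m

Two edge vectors: SP-1→SP-2 = (-330, 291, 83.4), SP-1→SP-3 = (-690, -402, 83.3).
Normal n = (SP-1→SP-2) × (SP-1→SP-3) = (57767.1, -30057, 333450).
So ∂z/∂x = −n_x/n_z = −0.173240666 and ∂z/∂y = −n_y/n_z = 0.090139451.
Intercept c from SP-1: 469.7 + 68774.99 − 381795.56 = −312550.88.
At (396531, 4236615): z = −68695.3 + 381886.2 − 312550.88 = 640.0 m.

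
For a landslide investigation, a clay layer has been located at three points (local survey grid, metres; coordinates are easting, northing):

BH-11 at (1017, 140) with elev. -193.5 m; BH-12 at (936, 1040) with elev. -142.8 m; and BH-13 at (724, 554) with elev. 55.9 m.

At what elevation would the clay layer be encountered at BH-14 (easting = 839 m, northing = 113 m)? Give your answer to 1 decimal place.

Let the plane be z = a·easting + b·northing + c.
BH-12−BH-11: −81a + 900b = 50.7;  BH-13−BH-11: −293a + 414b = 249.4.
Solving gives a = −0.884015, b = −0.023228.
Then c = -193.5 − a·1017 − b·140 = 708.80.
At (839, 113): z = −741.7 − 2.6 + 708.80 = -35.5 m.

-35.5 m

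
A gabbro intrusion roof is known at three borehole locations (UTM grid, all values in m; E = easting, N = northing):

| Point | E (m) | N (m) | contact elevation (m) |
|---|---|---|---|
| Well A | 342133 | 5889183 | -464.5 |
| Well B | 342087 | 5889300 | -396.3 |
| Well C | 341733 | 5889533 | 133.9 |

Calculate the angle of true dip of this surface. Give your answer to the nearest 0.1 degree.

56.4°

Two edge vectors: Well A→Well B = (-46, 117, 68.2), Well A→Well C = (-400, 350, 598.4).
Normal n = (Well A→Well B) × (Well A→Well C) = (46142.8, 246.4, 30700).
So ∂z/∂E = −n_x/n_z = −1.50302 and ∂z/∂N = −n_y/n_z = −0.00803.
Gradient magnitude |∇z| = √(a² + b²) = √(2.25908 + 0.00006) = 1.50304.
True dip = arctan(1.50304) = 56.4°, dipping toward E (azimuth ≈ 090°).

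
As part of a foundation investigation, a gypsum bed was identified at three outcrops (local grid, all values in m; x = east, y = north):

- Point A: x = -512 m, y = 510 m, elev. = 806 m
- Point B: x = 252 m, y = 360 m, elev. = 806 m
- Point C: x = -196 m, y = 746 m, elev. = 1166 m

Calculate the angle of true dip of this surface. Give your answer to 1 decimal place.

Two edge vectors: Point A→Point B = (764, -150, 0), Point A→Point C = (316, 236, 360).
Normal n = (Point A→Point B) × (Point A→Point C) = (-54000, -275040, 227704).
So ∂z/∂x = −n_x/n_z = 0.23715 and ∂z/∂y = −n_y/n_z = 1.20788.
Gradient magnitude |∇z| = √(a² + b²) = √(0.05624 + 1.45898) = 1.23094.
True dip = arctan(1.23094) = 50.9°, dipping toward S (azimuth ≈ 191°).

50.9°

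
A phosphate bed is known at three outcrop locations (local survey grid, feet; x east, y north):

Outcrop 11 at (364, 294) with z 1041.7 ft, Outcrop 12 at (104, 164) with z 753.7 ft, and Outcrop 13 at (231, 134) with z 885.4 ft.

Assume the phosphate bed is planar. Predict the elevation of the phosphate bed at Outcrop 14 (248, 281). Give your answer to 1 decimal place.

Two edge vectors: Outcrop 11→Outcrop 12 = (-260, -130, -288), Outcrop 11→Outcrop 13 = (-133, -160, -156.3).
Normal n = (Outcrop 11→Outcrop 12) × (Outcrop 11→Outcrop 13) = (-25761, -2334, 24310).
So ∂z/∂x = −n_x/n_z = 1.05969 and ∂z/∂y = −n_y/n_z = 0.09601.
Intercept c from Outcrop 11: 1041.7 − 385.73 − 28.23 = 627.75.
At (248, 281): z = 262.8 + 27.0 + 627.75 = 917.5 ft.

917.5 ft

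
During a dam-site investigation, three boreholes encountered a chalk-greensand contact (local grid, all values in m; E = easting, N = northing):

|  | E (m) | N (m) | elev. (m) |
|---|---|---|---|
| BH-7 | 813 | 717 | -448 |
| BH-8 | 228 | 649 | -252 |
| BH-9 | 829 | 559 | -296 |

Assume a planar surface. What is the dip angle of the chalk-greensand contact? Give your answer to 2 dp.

Two edge vectors: BH-7→BH-8 = (-585, -68, 196), BH-7→BH-9 = (16, -158, 152).
Normal n = (BH-7→BH-8) × (BH-7→BH-9) = (20632, 92056, 93518).
So ∂z/∂E = −n_x/n_z = −0.22062 and ∂z/∂N = −n_y/n_z = −0.98437.
Gradient magnitude |∇z| = √(a² + b²) = √(0.04867 + 0.96898) = 1.00879.
True dip = arctan(1.00879) = 45.25°, dipping toward NNE (azimuth ≈ 013°).

45.25°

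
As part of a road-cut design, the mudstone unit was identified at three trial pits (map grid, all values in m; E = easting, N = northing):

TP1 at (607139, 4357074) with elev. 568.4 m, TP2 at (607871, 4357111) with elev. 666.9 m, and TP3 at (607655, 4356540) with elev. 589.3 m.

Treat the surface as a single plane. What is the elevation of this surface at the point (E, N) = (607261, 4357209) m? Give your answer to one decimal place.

Two edge vectors: TP1→TP2 = (732, 37, 98.5), TP1→TP3 = (516, -534, 20.9).
Normal n = (TP1→TP2) × (TP1→TP3) = (53372.3, 35527.2, -409980).
So ∂z/∂E = −n_x/n_z = 0.130182692 and ∂z/∂N = −n_y/n_z = 0.086655934.
Intercept c from TP1: 568.4 − 79038.99 − 377566.32 = −456036.91.
At (607261, 4357209): z = 79054.9 + 377578.0 − 456036.91 = 596.0 m.

596.0 m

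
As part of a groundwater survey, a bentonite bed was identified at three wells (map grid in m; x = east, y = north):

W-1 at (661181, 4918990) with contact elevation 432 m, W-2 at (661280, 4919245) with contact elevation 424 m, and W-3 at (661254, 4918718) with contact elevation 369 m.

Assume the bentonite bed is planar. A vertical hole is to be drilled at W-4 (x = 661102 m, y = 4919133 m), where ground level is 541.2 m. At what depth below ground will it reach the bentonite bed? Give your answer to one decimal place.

59.8 m

Two edge vectors: W-1→W-2 = (99, 255, -8), W-1→W-3 = (73, -272, -63).
Normal n = (W-1→W-2) × (W-1→W-3) = (-18241, 5653, -45543).
So ∂z/∂x = −n_x/n_z = −0.400522583 and ∂z/∂y = −n_y/n_z = 0.124124454.
Intercept c from W-1: 432 + 264817.92 − 610566.95 = −345317.03.
At (661102, 4919133): z_contact = −264786.28 + 610584.70 − 345317.03 = 481.39 m.
Depth below ground = 541.2 − 481.39 = 59.8 m.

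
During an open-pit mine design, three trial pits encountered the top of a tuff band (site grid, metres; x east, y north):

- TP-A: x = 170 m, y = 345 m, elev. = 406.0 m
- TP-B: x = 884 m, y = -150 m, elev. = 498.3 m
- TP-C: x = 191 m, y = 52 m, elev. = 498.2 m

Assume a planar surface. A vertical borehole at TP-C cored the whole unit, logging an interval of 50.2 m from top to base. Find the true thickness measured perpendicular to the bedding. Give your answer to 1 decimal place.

Two edge vectors: TP-A→TP-B = (714, -495, 92.3), TP-A→TP-C = (21, -293, 92.2).
Normal n = (TP-A→TP-B) × (TP-A→TP-C) = (-18595.1, -63892.5, -198807).
So ∂z/∂x = −n_x/n_z = −0.09353 and ∂z/∂y = −n_y/n_z = −0.32138.
|∇z| = √(a²+b²) = 0.33471, so dip δ = arctan(0.33471) = 18.51°.
True thickness = vertical thickness × cos δ = 50.2 × cos 18.51° = 47.6 m.

47.6 m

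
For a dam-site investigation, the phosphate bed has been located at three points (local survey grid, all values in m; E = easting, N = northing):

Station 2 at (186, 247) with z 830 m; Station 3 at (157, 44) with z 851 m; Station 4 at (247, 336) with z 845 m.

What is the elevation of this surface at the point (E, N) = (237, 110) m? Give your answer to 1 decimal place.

Let the plane be z = a·E + b·N + c.
Station 3−Station 2: −29a − 203b = 21;  Station 4−Station 2: 61a + 89b = 15.
Solving gives a = 0.50133, b = −0.17507.
Then c = 830 − a·186 − b·247 = 779.99.
At (237, 110): z = 118.8 − 19.3 + 779.99 = 879.6 m.

879.6 m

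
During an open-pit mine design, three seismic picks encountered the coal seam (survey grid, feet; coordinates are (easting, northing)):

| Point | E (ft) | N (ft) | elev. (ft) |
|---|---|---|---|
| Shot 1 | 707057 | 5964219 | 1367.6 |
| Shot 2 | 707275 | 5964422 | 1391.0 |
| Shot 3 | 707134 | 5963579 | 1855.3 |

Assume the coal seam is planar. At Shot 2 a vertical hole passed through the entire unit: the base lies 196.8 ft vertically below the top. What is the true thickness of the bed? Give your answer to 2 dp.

139.39 ft

Let the plane be z = a·E + b·N + c.
Shot 2−Shot 1: 218a + 203b = 23.4;  Shot 3−Shot 1: 77a − 640b = 487.7.
Solving gives a = 0.73463, b = −0.67365.
|∇z| = √(a²+b²) = 0.99674, so dip δ = arctan(0.99674) = 44.91°.
True thickness = vertical thickness × cos δ = 196.8 × cos 44.91° = 139.39 ft.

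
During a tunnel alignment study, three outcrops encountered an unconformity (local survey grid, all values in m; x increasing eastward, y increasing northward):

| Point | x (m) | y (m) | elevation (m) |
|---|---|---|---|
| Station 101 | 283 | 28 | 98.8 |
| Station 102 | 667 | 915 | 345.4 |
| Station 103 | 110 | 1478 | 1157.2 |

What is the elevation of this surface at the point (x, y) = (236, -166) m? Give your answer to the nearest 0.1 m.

14.6 m

Let the plane be z = a·x + b·y + c.
Station 102−Station 101: 384a + 887b = 246.6;  Station 103−Station 101: −173a + 1450b = 1058.4.
Solving gives a = −0.818346, b = 0.632294.
Then c = 98.8 − a·283 − b·28 = 312.69.
At (236, -166): z = −193.1 − 105.0 + 312.69 = 14.6 m.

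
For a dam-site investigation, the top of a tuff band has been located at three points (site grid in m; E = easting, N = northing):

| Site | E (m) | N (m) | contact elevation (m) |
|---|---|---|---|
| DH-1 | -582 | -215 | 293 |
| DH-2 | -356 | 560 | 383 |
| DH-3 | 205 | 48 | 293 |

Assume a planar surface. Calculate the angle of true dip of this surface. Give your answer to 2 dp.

7.73°

Two edge vectors: DH-1→DH-2 = (226, 775, 90), DH-1→DH-3 = (787, 263, 0).
Normal n = (DH-1→DH-2) × (DH-1→DH-3) = (-23670, 70830, -550487).
So ∂z/∂E = −n_x/n_z = −0.04300 and ∂z/∂N = −n_y/n_z = 0.12867.
Gradient magnitude |∇z| = √(a² + b²) = √(0.00185 + 0.01656) = 0.13566.
True dip = arctan(0.13566) = 7.73°, dipping toward SSE (azimuth ≈ 162°).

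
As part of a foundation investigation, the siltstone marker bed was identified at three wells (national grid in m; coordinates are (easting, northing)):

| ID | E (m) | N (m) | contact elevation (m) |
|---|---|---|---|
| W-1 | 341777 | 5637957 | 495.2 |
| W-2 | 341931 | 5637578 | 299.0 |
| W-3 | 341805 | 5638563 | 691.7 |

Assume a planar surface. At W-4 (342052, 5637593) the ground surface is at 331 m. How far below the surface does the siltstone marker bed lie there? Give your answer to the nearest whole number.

Let the plane be z = a·E + b·N + c.
W-2−W-1: 154a − 379b = −196.2;  W-3−W-1: 28a + 606b = 196.5.
Solving gives a = −0.42741399, b = 0.34400593.
Then c = 495.2 − a·341777 − b·5637957 = −1792915.15.
At (342052, 5637593): z_contact = −146197.8 + 1939365.4 − 1792915.15 = 252.4 m.
Depth below ground = 331 − 252.4 = 79 m.

79 m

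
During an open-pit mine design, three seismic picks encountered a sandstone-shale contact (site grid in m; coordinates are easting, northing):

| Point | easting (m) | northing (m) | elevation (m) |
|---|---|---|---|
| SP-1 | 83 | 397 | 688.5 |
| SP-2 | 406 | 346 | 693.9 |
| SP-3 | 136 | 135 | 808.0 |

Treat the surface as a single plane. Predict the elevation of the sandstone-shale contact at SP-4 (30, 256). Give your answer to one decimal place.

Two edge vectors: SP-1→SP-2 = (323, -51, 5.4), SP-1→SP-3 = (53, -262, 119.5).
Normal n = (SP-1→SP-2) × (SP-1→SP-3) = (-4679.7, -38312.3, -81923).
So ∂z/∂easting = −n_x/n_z = −0.05712 and ∂z/∂northing = −n_y/n_z = −0.46766.
Intercept c from SP-1: 688.5 + 4.74 + 185.66 = 878.90.
At (30, 256): z = −1.7 − 119.7 + 878.90 = 757.5 m.

757.5 m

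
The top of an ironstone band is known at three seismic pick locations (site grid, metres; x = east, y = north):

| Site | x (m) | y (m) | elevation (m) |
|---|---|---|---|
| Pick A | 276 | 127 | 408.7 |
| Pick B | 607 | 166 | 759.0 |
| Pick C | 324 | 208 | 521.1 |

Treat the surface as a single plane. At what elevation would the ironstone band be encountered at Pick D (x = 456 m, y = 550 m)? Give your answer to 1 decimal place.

Let the plane be z = a·x + b·y + c.
Pick B−Pick A: 331a + 39b = 350.3;  Pick C−Pick A: 48a + 81b = 112.4.
Solving gives a = 0.96198, b = 0.81759.
Then c = 408.7 − a·276 − b·127 = 39.36.
At (456, 550): z = 438.7 + 449.7 + 39.36 = 927.7 m.

927.7 m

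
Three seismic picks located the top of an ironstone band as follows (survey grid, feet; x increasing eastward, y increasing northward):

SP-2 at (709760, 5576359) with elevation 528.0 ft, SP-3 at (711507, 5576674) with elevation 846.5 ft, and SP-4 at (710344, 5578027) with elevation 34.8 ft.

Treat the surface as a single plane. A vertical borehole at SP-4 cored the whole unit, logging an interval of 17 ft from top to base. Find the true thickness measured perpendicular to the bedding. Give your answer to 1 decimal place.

15.5 ft

Two edge vectors: SP-2→SP-3 = (1747, 315, 318.5), SP-2→SP-4 = (584, 1668, -493.2).
Normal n = (SP-2→SP-3) × (SP-2→SP-4) = (-686616, 1047624.4, 2730036).
So ∂z/∂x = −n_x/n_z = 0.25150 and ∂z/∂y = −n_y/n_z = −0.38374.
|∇z| = √(a²+b²) = 0.45881, so dip δ = arctan(0.45881) = 24.65°.
True thickness = vertical thickness × cos δ = 17 × cos 24.65° = 15.5 ft.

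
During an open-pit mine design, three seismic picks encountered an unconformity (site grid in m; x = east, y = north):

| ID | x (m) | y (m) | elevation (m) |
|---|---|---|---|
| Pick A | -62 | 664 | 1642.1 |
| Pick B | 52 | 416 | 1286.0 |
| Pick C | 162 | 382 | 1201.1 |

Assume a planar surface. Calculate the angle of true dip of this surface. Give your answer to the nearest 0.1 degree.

52.8°

Let the plane be z = a·x + b·y + c.
Pick B−Pick A: 114a − 248b = −356.1;  Pick C−Pick A: 224a − 282b = −441.
Solving gives a = −0.38232, b = 1.26014.
Gradient magnitude |∇z| = √(a² + b²) = √(0.14617 + 1.58796) = 1.31686.
True dip = arctan(1.31686) = 52.8°, dipping toward SSE (azimuth ≈ 163°).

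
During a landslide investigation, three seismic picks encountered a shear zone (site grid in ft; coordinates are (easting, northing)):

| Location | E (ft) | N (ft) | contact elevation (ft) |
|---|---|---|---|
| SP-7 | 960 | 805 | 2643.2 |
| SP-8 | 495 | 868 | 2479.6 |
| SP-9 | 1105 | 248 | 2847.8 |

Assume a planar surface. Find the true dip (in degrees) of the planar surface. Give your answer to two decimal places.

22.97°

Two edge vectors: SP-7→SP-8 = (-465, 63, -163.6), SP-7→SP-9 = (145, -557, 204.6).
Normal n = (SP-7→SP-8) × (SP-7→SP-9) = (-78235.4, 71417, 249870).
So ∂z/∂E = −n_x/n_z = 0.31310 and ∂z/∂N = −n_y/n_z = −0.28582.
Gradient magnitude |∇z| = √(a² + b²) = √(0.09803 + 0.08169) = 0.42394.
True dip = arctan(0.42394) = 22.97°, dipping toward NW (azimuth ≈ 312°).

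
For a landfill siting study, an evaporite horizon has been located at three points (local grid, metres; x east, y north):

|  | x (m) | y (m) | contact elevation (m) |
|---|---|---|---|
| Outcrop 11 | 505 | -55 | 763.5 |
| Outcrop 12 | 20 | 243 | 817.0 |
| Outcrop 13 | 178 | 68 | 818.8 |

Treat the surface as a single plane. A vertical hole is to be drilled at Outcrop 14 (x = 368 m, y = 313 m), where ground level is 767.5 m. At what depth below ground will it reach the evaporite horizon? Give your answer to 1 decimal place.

Let the plane be z = a·x + b·y + c.
Outcrop 12−Outcrop 11: −485a + 298b = 53.5;  Outcrop 13−Outcrop 11: −327a + 123b = 55.3.
Solving gives a = −0.26194, b = −0.24678.
Then c = 763.5 − a·505 − b·-55 = 882.21.
At (368, 313): z_contact = −96.39 − 77.24 + 882.21 = 708.57 m.
Depth below ground = 767.5 − 708.57 = 58.9 m.

58.9 m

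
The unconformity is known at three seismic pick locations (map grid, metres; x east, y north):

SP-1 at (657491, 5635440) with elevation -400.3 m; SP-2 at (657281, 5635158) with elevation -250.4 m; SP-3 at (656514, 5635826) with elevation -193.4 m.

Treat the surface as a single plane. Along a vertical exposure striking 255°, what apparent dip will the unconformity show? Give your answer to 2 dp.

Two edge vectors: SP-1→SP-2 = (-210, -282, 149.9), SP-1→SP-3 = (-977, 386, 206.9).
Normal n = (SP-1→SP-2) × (SP-1→SP-3) = (-116207.2, -103003.3, -356574).
So ∂z/∂x = −n_x/n_z = −0.32590 and ∂z/∂y = −n_y/n_z = −0.28887.
Unit vector along 255° is (sin 255°, cos 255°) = (-0.9659, -0.2588).
Slope in that direction = a·(-0.9659) + b·(-0.2588) = 0.38956.
Apparent dip = arctan|0.38956| = 21.28° (true dip is 23.5°, so apparent ≤ true as expected).

21.28°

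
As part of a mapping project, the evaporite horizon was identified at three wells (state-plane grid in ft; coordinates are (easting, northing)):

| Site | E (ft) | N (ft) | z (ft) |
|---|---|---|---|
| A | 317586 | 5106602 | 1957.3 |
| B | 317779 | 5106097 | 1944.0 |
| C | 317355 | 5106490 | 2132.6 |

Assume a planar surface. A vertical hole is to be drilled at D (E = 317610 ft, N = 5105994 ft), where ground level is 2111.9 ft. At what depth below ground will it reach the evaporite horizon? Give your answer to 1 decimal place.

35.0 ft

Let the plane be z = a·E + b·N + c.
B−A: 193a − 505b = −13.3;  C−A: −231a − 112b = 175.3.
Solving gives a = −0.651012143, b = −0.222466027.
Then c = 1957.3 − a·317586 − b·5106602 = 1344755.10.
At (317610, 5105994): z_contact = −206767.97 − 1135910.20 + 1344755.10 = 2076.94 ft.
Depth below ground = 2111.9 − 2076.94 = 35.0 ft.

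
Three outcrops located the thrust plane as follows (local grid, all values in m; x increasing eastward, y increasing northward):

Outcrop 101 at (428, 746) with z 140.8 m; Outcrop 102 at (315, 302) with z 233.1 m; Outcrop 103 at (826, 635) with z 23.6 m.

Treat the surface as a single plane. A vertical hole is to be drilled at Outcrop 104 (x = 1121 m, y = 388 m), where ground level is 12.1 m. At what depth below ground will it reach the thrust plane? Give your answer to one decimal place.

54.9 m

Let the plane be z = a·x + b·y + c.
Outcrop 102−Outcrop 101: −113a − 444b = 92.3;  Outcrop 103−Outcrop 101: 398a − 111b = −117.2.
Solving gives a = −0.329091, b = −0.124128.
Then c = 140.8 − a·428 − b·746 = 374.25.
At (1121, 388): z_contact = −368.91 − 48.16 + 374.25 = -42.82 m.
Depth below ground = 12.1 − (-42.82) = 54.9 m.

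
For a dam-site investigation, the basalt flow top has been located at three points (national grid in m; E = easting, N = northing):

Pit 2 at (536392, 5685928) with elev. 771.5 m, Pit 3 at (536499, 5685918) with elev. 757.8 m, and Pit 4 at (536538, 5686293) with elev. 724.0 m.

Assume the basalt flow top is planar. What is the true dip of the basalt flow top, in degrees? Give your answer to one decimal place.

8.8°

Two edge vectors: Pit 2→Pit 3 = (107, -10, -13.7), Pit 2→Pit 4 = (146, 365, -47.5).
Normal n = (Pit 2→Pit 3) × (Pit 2→Pit 4) = (5475.5, 3082.3, 40515).
So ∂z/∂E = −n_x/n_z = −0.13515 and ∂z/∂N = −n_y/n_z = −0.07608.
Gradient magnitude |∇z| = √(a² + b²) = √(0.01826 + 0.00579) = 0.15509.
True dip = arctan(0.15509) = 8.8°, dipping toward ENE (azimuth ≈ 061°).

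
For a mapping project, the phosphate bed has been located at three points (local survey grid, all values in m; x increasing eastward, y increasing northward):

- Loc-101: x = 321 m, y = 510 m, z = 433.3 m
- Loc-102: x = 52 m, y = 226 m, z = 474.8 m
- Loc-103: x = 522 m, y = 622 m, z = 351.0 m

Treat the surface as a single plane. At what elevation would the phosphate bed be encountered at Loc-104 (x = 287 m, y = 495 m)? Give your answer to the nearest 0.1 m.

Let the plane be z = a·x + b·y + c.
Loc-102−Loc-101: −269a − 284b = 41.5;  Loc-103−Loc-101: 201a + 112b = −82.3.
Solving gives a = −0.69466, b = 0.51184.
Then c = 433.3 − a·321 − b·510 = 395.25.
At (287, 495): z = −199.4 + 253.4 + 395.25 = 449.2 m.

449.2 m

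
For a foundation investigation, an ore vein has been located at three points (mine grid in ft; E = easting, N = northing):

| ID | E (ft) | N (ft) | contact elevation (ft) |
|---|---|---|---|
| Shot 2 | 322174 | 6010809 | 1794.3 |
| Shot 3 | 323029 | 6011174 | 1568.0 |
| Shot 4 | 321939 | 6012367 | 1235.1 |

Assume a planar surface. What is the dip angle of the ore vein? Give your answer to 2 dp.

21.26°

Two edge vectors: Shot 2→Shot 3 = (855, 365, -226.3), Shot 2→Shot 4 = (-235, 1558, -559.2).
Normal n = (Shot 2→Shot 3) × (Shot 2→Shot 4) = (148467.4, 531296.5, 1417865).
So ∂z/∂E = −n_x/n_z = −0.10471 and ∂z/∂N = −n_y/n_z = −0.37472.
Gradient magnitude |∇z| = √(a² + b²) = √(0.01096 + 0.14041) = 0.38907.
True dip = arctan(0.38907) = 21.26°, dipping toward NNE (azimuth ≈ 016°).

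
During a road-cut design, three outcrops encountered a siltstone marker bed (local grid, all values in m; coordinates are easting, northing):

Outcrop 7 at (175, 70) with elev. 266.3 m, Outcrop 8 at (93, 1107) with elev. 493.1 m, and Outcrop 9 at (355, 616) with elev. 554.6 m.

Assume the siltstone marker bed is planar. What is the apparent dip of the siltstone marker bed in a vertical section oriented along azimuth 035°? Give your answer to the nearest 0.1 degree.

Let the plane be z = a·easting + b·northing + c.
Outcrop 8−Outcrop 7: −82a + 1037b = 226.8;  Outcrop 9−Outcrop 7: 180a + 546b = 288.3.
Solving gives a = 0.75674, b = 0.27855.
Unit vector along 035° is (sin 35°, cos 35°) = (0.5736, 0.8192).
Slope in that direction = a·(0.5736) + b·(0.8192) = 0.66222.
Apparent dip = arctan|0.66222| = 33.5° (true dip is 38.9°, so apparent ≤ true as expected).

33.5°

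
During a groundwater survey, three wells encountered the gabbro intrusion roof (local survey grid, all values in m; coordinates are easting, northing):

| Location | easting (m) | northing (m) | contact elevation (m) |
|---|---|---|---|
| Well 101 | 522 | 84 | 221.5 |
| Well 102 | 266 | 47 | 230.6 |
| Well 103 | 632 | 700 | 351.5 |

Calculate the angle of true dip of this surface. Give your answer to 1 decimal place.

Let the plane be z = a·easting + b·northing + c.
Well 102−Well 101: −256a − 37b = 9.1;  Well 103−Well 101: 110a + 616b = 130.
Solving gives a = −0.06780, b = 0.22315.
Gradient magnitude |∇z| = √(a² + b²) = √(0.00460 + 0.04979) = 0.23322.
True dip = arctan(0.23322) = 13.1°, dipping toward SSE (azimuth ≈ 163°).

13.1°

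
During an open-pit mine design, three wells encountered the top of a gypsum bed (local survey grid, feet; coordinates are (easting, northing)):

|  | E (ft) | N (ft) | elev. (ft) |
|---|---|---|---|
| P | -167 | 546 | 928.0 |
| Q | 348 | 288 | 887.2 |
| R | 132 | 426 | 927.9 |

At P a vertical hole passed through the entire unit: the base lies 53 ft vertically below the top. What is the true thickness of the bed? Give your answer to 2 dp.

40.32 ft

Two edge vectors: P→Q = (515, -258, -40.8), P→R = (299, -120, -0.1).
Normal n = (P→Q) × (P→R) = (-4870.2, -12147.7, 15342).
So ∂z/∂E = −n_x/n_z = 0.31744 and ∂z/∂N = −n_y/n_z = 0.79179.
|∇z| = √(a²+b²) = 0.85306, so dip δ = arctan(0.85306) = 40.47°.
True thickness = vertical thickness × cos δ = 53 × cos 40.47° = 40.32 ft.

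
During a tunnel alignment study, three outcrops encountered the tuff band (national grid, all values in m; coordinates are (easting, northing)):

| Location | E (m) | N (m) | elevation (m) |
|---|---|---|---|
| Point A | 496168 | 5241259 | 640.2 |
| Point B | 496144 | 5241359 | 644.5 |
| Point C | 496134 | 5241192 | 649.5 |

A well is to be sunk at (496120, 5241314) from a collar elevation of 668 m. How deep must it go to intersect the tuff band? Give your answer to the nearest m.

Two edge vectors: Point A→Point B = (-24, 100, 4.3), Point A→Point C = (-34, -67, 9.3).
Normal n = (Point A→Point B) × (Point A→Point C) = (1218.1, 77, 5008).
So ∂z/∂E = −n_x/n_z = −0.24323083 and ∂z/∂N = −n_y/n_z = −0.01537540.
Intercept c from Point A: 640.2 + 120683.35 + 80586.45 = 201910.01.
At (496120, 5241314): z_contact = −120671.7 − 80587.3 + 201910.01 = 651.0 m.
Depth below ground = 668 − 651.0 = 17 m.

17 m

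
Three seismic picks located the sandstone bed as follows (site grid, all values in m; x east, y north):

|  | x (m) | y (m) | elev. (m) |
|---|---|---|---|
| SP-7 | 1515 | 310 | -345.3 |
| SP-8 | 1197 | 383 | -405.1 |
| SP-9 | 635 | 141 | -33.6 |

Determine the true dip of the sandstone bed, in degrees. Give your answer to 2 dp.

52.23°

Let the plane be z = a·x + b·y + c.
SP-8−SP-7: −318a + 73b = −59.8;  SP-9−SP-7: −880a − 169b = 311.7.
Solving gives a = −0.10720, b = −1.28617.
Gradient magnitude |∇z| = √(a² + b²) = √(0.01149 + 1.65423) = 1.29063.
True dip = arctan(1.29063) = 52.23°, dipping toward N (azimuth ≈ 005°).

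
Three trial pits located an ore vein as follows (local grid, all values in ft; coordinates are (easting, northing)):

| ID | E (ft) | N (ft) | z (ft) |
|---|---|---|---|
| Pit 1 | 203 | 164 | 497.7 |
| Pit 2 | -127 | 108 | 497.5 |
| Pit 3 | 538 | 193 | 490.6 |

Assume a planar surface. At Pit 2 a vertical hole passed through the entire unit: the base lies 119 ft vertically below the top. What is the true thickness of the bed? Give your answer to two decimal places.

Let the plane be z = a·E + b·N + c.
Pit 2−Pit 1: −330a − 56b = −0.2;  Pit 3−Pit 1: 335a + 29b = −7.1.
Solving gives a = −0.04390, b = 0.26224.
|∇z| = √(a²+b²) = 0.26589, so dip δ = arctan(0.26589) = 14.89°.
True thickness = vertical thickness × cos δ = 119 × cos 14.89° = 115.00 ft.

115.00 ft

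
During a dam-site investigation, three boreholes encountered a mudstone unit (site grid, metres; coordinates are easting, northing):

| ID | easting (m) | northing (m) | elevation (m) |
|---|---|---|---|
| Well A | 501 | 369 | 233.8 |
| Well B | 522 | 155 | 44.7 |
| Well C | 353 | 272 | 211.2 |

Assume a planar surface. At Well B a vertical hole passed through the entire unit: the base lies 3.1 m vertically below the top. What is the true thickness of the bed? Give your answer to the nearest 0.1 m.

Let the plane be z = a·easting + b·northing + c.
Well B−Well A: 21a − 214b = −189.1;  Well C−Well A: −148a − 97b = −22.6.
Solving gives a = −0.40067, b = 0.84433.
|∇z| = √(a²+b²) = 0.93457, so dip δ = arctan(0.93457) = 43.06°.
True thickness = vertical thickness × cos δ = 3.1 × cos 43.06° = 2.3 m.

2.3 m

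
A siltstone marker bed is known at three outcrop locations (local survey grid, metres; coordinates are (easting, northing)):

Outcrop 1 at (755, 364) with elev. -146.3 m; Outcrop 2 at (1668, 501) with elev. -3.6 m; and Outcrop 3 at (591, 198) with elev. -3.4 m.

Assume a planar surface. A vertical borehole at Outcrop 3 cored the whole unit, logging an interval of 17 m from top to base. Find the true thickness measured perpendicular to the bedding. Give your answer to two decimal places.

10.68 m

Two edge vectors: Outcrop 1→Outcrop 2 = (913, 137, 142.7), Outcrop 1→Outcrop 3 = (-164, -166, 142.9).
Normal n = (Outcrop 1→Outcrop 2) × (Outcrop 1→Outcrop 3) = (43265.5, -153870.5, -129090).
So ∂z/∂E = −n_x/n_z = 0.33516 and ∂z/∂N = −n_y/n_z = −1.19196.
|∇z| = √(a²+b²) = 1.23819, so dip δ = arctan(1.23819) = 51.07°.
True thickness = vertical thickness × cos δ = 17 × cos 51.07° = 10.68 m.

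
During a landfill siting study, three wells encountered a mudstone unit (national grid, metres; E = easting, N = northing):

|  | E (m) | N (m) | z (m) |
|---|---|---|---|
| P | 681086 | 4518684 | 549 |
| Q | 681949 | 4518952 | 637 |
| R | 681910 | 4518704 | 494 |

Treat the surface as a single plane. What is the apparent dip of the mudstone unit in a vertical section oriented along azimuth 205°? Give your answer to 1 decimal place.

26.6°

Two edge vectors: P→Q = (863, 268, 88), P→R = (824, 20, -55).
Normal n = (P→Q) × (P→R) = (-16500, 119977, -203572).
So ∂z/∂E = −n_x/n_z = −0.08105 and ∂z/∂N = −n_y/n_z = 0.58936.
Unit vector along 205° is (sin 205°, cos 205°) = (-0.4226, -0.9063).
Slope in that direction = a·(-0.4226) + b·(-0.9063) = −0.49989.
Apparent dip = arctan|0.49989| = 26.6° (true dip is 30.7°, so apparent ≤ true as expected).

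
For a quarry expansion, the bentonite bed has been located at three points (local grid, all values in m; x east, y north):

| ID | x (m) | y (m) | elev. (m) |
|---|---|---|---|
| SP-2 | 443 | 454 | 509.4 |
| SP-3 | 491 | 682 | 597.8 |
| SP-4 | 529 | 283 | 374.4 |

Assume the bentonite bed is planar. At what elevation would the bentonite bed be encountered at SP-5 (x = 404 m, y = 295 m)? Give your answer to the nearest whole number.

451 m

Two edge vectors: SP-2→SP-3 = (48, 228, 88.4), SP-2→SP-4 = (86, -171, -135).
Normal n = (SP-2→SP-3) × (SP-2→SP-4) = (-15663.6, 14082.4, -27816).
So ∂z/∂x = −n_x/n_z = −0.56311 and ∂z/∂y = −n_y/n_z = 0.50627.
Intercept c from SP-2: 509.4 + 249.46 − 229.85 = 529.01.
At (404, 295): z = −227.5 + 149.3 + 529.01 = 450.9 m.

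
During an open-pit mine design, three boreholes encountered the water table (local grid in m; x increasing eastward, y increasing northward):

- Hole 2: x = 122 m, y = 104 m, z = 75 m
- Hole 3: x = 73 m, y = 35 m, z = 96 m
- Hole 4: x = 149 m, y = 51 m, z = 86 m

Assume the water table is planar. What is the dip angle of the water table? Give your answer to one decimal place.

14.6°

Let the plane be z = a·x + b·y + c.
Hole 3−Hole 2: −49a − 69b = 21;  Hole 4−Hole 2: 27a − 53b = 11.
Solving gives a = −0.07937, b = −0.24798.
Gradient magnitude |∇z| = √(a² + b²) = √(0.00630 + 0.06150) = 0.26037.
True dip = arctan(0.26037) = 14.6°, dipping toward NNE (azimuth ≈ 018°).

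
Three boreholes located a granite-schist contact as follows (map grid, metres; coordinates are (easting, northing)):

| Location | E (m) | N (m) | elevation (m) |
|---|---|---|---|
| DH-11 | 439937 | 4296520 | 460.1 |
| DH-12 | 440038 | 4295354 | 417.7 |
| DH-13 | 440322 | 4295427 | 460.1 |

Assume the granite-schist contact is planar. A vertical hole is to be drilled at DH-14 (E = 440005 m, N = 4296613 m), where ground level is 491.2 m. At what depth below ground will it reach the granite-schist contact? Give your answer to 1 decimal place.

17.3 m

Two edge vectors: DH-11→DH-12 = (101, -1166, -42.4), DH-11→DH-13 = (385, -1093, 0).
Normal n = (DH-11→DH-12) × (DH-11→DH-13) = (-46343.2, -16324, 338517).
So ∂z/∂E = −n_x/n_z = 0.136900658 and ∂z/∂N = −n_y/n_z = 0.048222098.
Intercept c from DH-11: 460.1 − 60227.66 − 207187.21 = −266954.77.
At (440005, 4296613): z_contact = 60236.97 + 207191.69 − 266954.77 = 473.89 m.
Depth below ground = 491.2 − 473.89 = 17.3 m.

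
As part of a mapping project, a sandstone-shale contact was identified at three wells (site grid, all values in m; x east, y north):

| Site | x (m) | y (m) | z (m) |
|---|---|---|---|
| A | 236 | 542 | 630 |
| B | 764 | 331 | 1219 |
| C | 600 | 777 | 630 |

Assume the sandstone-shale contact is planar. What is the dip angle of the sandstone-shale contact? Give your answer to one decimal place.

Two edge vectors: A→B = (528, -211, 589), A→C = (364, 235, 0).
Normal n = (A→B) × (A→C) = (-138415, 214396, 200884).
So ∂z/∂x = −n_x/n_z = 0.68903 and ∂z/∂y = −n_y/n_z = −1.06726.
Gradient magnitude |∇z| = √(a² + b²) = √(0.47476 + 1.13905) = 1.27036.
True dip = arctan(1.27036) = 51.8°, dipping toward NNW (azimuth ≈ 327°).

51.8°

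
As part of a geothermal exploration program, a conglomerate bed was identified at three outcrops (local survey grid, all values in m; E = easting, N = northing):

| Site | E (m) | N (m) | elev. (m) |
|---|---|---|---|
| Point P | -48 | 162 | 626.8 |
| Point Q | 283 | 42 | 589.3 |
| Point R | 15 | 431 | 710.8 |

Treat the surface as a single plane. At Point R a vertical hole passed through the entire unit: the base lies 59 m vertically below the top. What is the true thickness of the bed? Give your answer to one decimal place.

Let the plane be z = a·E + b·N + c.
Point Q−Point P: 331a − 120b = −37.5;  Point R−Point P: 63a + 269b = 84.
Solving gives a = −0.00008, b = 0.31229.
|∇z| = √(a²+b²) = 0.31229, so dip δ = arctan(0.31229) = 17.34°.
True thickness = vertical thickness × cos δ = 59 × cos 17.34° = 56.3 m.

56.3 m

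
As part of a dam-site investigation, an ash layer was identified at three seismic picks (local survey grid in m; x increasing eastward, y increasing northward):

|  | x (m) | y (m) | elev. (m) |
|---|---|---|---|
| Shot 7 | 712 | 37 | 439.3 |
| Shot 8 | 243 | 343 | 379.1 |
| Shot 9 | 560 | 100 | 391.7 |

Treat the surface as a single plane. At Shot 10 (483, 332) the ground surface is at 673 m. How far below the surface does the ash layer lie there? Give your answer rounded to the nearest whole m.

Two edge vectors: Shot 7→Shot 8 = (-469, 306, -60.2), Shot 7→Shot 9 = (-152, 63, -47.6).
Normal n = (Shot 7→Shot 8) × (Shot 7→Shot 9) = (-10773, -13174, 16965).
So ∂z/∂x = −n_x/n_z = 0.63501 and ∂z/∂y = −n_y/n_z = 0.77654.
Intercept c from Shot 7: 439.3 − 452.13 − 28.73 = −41.56.
At (483, 332): z_contact = 306.7 + 257.8 − 41.56 = 523.0 m.
Depth below ground = 673 − 523.0 = 150 m.

150 m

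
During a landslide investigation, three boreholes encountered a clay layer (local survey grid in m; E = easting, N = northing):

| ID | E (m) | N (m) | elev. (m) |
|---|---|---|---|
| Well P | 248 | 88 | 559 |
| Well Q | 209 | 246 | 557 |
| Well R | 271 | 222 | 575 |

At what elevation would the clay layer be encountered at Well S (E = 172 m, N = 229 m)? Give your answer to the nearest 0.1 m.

Two edge vectors: Well P→Well Q = (-39, 158, -2), Well P→Well R = (23, 134, 16).
Normal n = (Well P→Well Q) × (Well P→Well R) = (2796, 578, -8860).
So ∂z/∂E = −n_x/n_z = 0.31558 and ∂z/∂N = −n_y/n_z = 0.06524.
Intercept c from Well P: 559 − 78.26 − 5.74 = 475.00.
At (172, 229): z = 54.3 + 14.9 + 475.00 = 544.2 m.

544.2 m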